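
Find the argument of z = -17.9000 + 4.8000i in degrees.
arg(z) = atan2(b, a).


Re = -17.9, Im = 4.8
arg = atan2(4.8, -17.9) = 164.9889 degrees

arg(z) = 164.9889 degrees


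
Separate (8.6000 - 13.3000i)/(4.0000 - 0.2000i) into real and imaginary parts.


Multiply by conjugate: (8.6000 - 13.3000i)(4.0000 + 0.2000i) / (4^2 + (-0.2)^2)
Numerator real = 8.6*4 - (13.3)*(-0.2) = 37.06
Numerator imag = -13.3*4 - 8.6*(-0.2) = -51.48
Denominator = 16.04
Re(z) = 37.06/16.04 = 2.3105
Im(z) = -51.48/16.04 = -3.2095

Re(z) = 2.3105, Im(z) = -3.2095


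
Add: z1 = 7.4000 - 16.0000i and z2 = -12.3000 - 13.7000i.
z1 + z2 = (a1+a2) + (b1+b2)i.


Real: 7.4 - 12.3 = -4.9
Imag: -16 - 13.7 = -29.7

-4.9000 - 29.7000i


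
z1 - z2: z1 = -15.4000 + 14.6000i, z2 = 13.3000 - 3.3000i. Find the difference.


Real: -15.4 - 13.3 = -28.7
Imag: 14.6 + 3.3 = 17.9

-28.7000 + 17.9000i


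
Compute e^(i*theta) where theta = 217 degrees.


cos(217°) = -0.7986
sin(217°) = -0.6018

e^(i*217°) = -0.7986 - 0.6018i


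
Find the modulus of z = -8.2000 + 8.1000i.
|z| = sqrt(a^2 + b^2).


|z| = sqrt((-8.2)^2 + 8.1^2) = sqrt(67.24 + 65.61) = sqrt(132.85) = 11.5261

|z| = 11.5261


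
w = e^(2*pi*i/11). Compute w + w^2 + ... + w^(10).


With w = e^(2*pi*i/11), all 11 of the 11th roots of unity w^0 = 1, w, ..., w^(10) sum to 0: 1 + w + ... + w^(10) = (1 - w^11)/(1 - w) = 0 since w^11 = 1, w ≠ 1.
Removing the root 1: w + w^2 + ... + w^(10) = 0 - 1 = -1

Sum = -1


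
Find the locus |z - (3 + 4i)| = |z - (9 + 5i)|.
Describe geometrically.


Equal distances means the locus is the perpendicular bisector of z1 and z2.
Midpoint = ((3+9)/2, (4+5)/2) = (6.0000, 4.5000)

Perpendicular bisector through (6.0000, 4.5000)


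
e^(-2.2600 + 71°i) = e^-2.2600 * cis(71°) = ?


e^-2.2600 = 0.1044
cos(71°) = 0.3256
sin(71°) = 0.9455
Real = 0.1044*0.3256 = 0.0340
Imag = 0.1044*0.9455 = 0.0987

0.0340 + 0.0987i


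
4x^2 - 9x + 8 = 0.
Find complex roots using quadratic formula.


disc = (-9)^2 - 4*4*8 = 81 - 128 = -47
sqrt(|disc|) = sqrt(47) = 6.8557
Real part = 9/(2*4) = 1.1250
Imag part = 6.8557/(2*4) = 0.8570

1.1250 ± 0.8570i


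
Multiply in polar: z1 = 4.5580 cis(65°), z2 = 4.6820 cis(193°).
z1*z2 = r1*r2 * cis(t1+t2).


r = 4.5580 * 4.6820 = 21.3406
theta = 65° + 193° = 258° = 258° (mod 360)

21.3406 cis(258°)


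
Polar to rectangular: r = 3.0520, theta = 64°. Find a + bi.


a = 3.0520*cos(64°) = 3.0520*0.43837 = 1.3379
b = 3.0520*sin(64°) = 3.0520*0.8988 = 2.7431

1.3379 + 2.7431i


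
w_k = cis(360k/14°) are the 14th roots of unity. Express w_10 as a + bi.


Angle = 360*10/14 = 257.1429°
a = cos(257.1429°) = -0.2225
b = sin(257.1429°) = -0.9749

-0.2225 - 0.9749i


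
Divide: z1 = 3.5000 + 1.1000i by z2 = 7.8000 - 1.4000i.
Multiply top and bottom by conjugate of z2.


Conjugate of z2 = 7.8000 + 1.4000i
Numerator: (3.5000 + 1.1000i)(7.8000 + 1.4000i) = 25.7600 + 13.4800i
Denominator: 7.8^2 + (-1.4)^2 = 62.8
Result = (25.7600 + 13.4800i)/62.8

0.4102 + 0.2146i


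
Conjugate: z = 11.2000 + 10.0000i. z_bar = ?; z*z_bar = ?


z_bar = 11.2000 - 10.0000i
z*z_bar = 11.2^2 + 10^2 = 125.44 + 100 = 225.44

z_bar = 11.2000 - 10.0000i, z*z_bar = 225.44


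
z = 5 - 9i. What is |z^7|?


|z| = sqrt(25+81) = sqrt(106) = 10.2956
|z^7| = |z|^7 = (sqrt(106))^7 = 106^3 * sqrt(106) = 1191016*sqrt(106)

|z^7| = 1191016*sqrt(106) ≈ 12262260.2280


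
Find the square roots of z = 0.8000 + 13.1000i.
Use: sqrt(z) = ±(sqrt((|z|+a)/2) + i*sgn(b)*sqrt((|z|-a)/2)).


|z| = sqrt(0.64+171.61) = 13.1244
sqrt((|z|+a)/2) = sqrt((13.1244+0.8)/2) = sqrt(6.9622) = 2.6386
sqrt((|z|-a)/2) = sqrt((13.1244-0.8)/2) = sqrt(6.1622) = 2.4824

±(2.6386 + 2.4824i) i.e. 2.6386 + 2.4824i and -2.6386 - 2.4824i


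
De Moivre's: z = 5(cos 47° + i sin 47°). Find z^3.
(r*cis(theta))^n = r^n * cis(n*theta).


r^3 = 5^3 = 125
n*theta = 3*47° = 141° = 141° (mod 360)
a = 125*cos(141°) = -97.1432
b = 125*sin(141°) = 78.6650

125 cis(141°) = -97.1432 + 78.6650i


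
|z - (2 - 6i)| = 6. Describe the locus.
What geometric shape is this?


|z - z0| = r is a circle with center z0 and radius r.
Center = (2, -6), radius = 6

Circle with center (2, -6) and radius 6


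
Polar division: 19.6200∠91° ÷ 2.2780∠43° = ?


r = 19.6200 / 2.2780 = 8.6128
theta = 91° - 43° = 48° = 48° (mod 360)

8.6128 cis(48°)


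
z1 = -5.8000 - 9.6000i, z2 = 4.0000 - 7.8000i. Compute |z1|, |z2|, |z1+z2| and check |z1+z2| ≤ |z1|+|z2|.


|z1| = sqrt((-5.8)^2 + (-9.6)^2) = sqrt(125.8) = 11.2161
|z2| = sqrt(4^2 + (-7.8)^2) = sqrt(76.84) = 8.7658
z1+z2 = -1.8000 - 17.4000i
|z1+z2| = sqrt(306) = 17.4929
|z1|+|z2| = 11.2161 + 8.7658 = 19.9819

|z1+z2| = 17.4929 ≤ |z1|+|z2| = 19.9819 (verified)


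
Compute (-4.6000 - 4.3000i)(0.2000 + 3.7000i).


Real = -4.6*0.2 - (-4.3)*3.7 = -0.92 - (-15.91) = 14.99
Imag = -4.6*3.7 + 0.2*(-4.3) = -17.02 - (0.86) = -17.88

14.9900 - 17.8800i


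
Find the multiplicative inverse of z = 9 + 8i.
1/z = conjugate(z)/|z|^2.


|z|^2 = 81+64 = 145
1/z = (9 - 8i)/145

1/z = 0.0621 - 0.0552i


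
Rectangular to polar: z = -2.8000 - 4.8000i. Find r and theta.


r = sqrt(7.84+23.04) = sqrt(30.88) = 5.5570
theta = atan2(-4.8, -2.8) = -120.2564 degrees

r = 5.5570, theta = -120.2564 degrees


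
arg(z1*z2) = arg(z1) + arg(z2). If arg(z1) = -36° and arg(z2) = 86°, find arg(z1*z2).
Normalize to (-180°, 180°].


arg(z1*z2) = -36° + 86° = 50°
Normalized to (-180°, 180°]: 50°

50°


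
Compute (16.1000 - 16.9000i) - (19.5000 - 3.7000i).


Real: 16.1 - 19.5 = -3.4
Imag: -16.9 + 3.7 = -13.2

-3.4000 - 13.2000i


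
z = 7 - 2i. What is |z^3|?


|z| = sqrt(49+4) = sqrt(53) = 7.2801
|z^3| = |z|^3 = (sqrt(53))^3 = 53*sqrt(53)

|z^3| = 53*sqrt(53) ≈ 385.8458


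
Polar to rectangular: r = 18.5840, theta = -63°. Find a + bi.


a = 18.5840*cos(-63°) = 18.5840*0.45399 = 8.4370
b = 18.5840*sin(-63°) = 18.5840*(-0.89101) = -16.5585

8.4370 - 16.5585i


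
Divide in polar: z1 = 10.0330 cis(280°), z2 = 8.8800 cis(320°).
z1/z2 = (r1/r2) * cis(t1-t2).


r = 10.0330 / 8.8800 = 1.1298
theta = 280° - 320° = -40° = 320° (mod 360)

1.1298 cis(320°)


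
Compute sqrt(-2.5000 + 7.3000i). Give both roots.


|z| = sqrt(6.25+53.29) = 7.7162
sqrt((|z|+a)/2) = sqrt((7.7162+(-2.5))/2) = sqrt(2.6081) = 1.6150
sqrt((|z|-a)/2) = sqrt((7.7162-(-2.5))/2) = sqrt(5.1081) = 2.2601

±(1.6150 + 2.2601i) i.e. 1.6150 + 2.2601i and -1.6150 - 2.2601i


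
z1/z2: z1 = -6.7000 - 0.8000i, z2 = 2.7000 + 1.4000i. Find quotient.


Conjugate of z2 = 2.7000 - 1.4000i
Numerator: (-6.7000 - 0.8000i)(2.7000 - 1.4000i) = -19.2100 + 7.2200i
Denominator: 2.7^2 + 1.4^2 = 9.25
Result = (-19.2100 + 7.2200i)/9.25

-2.0768 + 0.7805i


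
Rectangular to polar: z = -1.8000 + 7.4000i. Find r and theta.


r = sqrt(3.24+54.76) = sqrt(58) = 7.6158
theta = atan2(7.4, -1.8) = 103.6713 degrees

r = 7.6158, theta = 103.6713 degrees


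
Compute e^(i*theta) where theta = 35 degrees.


cos(35°) = 0.8192
sin(35°) = 0.5736

e^(i*35°) = 0.8192 + 0.5736i


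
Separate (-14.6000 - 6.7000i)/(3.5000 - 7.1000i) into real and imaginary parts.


Multiply by conjugate: (-14.6000 - 6.7000i)(3.5000 + 7.1000i) / (3.5^2 + (-7.1)^2)
Numerator real = -14.6*3.5 - (6.7)*(-7.1) = -3.53
Numerator imag = -6.7*3.5 - (-14.6)*(-7.1) = -127.11
Denominator = 62.66
Re(z) = -3.53/62.66 = -0.0563
Im(z) = -127.11/62.66 = -2.0286

Re(z) = -0.0563, Im(z) = -2.0286


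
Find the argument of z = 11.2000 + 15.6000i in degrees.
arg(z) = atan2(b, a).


Re = 11.2, Im = 15.6
arg = atan2(15.6, 11.2) = 54.3236 degrees

arg(z) = 54.3236 degrees


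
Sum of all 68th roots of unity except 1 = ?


With w = e^(2*pi*i/68), all 68 of the 68th roots of unity w^0 = 1, w, ..., w^(67) sum to 0: 1 + w + ... + w^(67) = (1 - w^68)/(1 - w) = 0 since w^68 = 1, w ≠ 1.
Removing the root 1: w + w^2 + ... + w^(67) = 0 - 1 = -1

Sum = -1


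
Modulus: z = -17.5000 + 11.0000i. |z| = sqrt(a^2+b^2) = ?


|z| = sqrt((-17.5)^2 + 11^2) = sqrt(306.25 + 121) = sqrt(427.25) = 20.6700

|z| = 20.6700


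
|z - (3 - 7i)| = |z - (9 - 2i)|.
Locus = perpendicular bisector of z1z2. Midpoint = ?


Equal distances means the locus is the perpendicular bisector of z1 and z2.
Midpoint = ((3+9)/2, (-7+(-2))/2) = (6.0000, -4.5000)

Perpendicular bisector through (6.0000, -4.5000)


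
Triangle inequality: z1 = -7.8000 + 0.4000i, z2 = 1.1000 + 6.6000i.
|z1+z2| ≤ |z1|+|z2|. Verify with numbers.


|z1| = sqrt((-7.8)^2 + 0.4^2) = sqrt(61) = 7.8102
|z2| = sqrt(1.1^2 + 6.6^2) = sqrt(44.77) = 6.6910
z1+z2 = -6.7000 + 7.0000i
|z1+z2| = sqrt(93.89) = 9.6897
|z1|+|z2| = 7.8102 + 6.6910 = 14.5012

|z1+z2| = 9.6897 ≤ |z1|+|z2| = 14.5012 (verified)


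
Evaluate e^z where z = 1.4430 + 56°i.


e^1.4430 = 4.2334
cos(56°) = 0.5592
sin(56°) = 0.829038
Real = 4.2334*0.5592 = 2.3673
Imag = 4.2334*0.829038 = 3.5096

2.3673 + 3.5096i


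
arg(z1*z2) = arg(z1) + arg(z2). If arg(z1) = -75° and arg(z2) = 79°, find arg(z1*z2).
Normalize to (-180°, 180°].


arg(z1*z2) = -75° + 79° = 4°
Normalized to (-180°, 180°]: 4°

4°


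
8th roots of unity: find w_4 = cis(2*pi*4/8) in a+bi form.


Angle = 360*4/8 = 180°
a = cos(180°) = -1.0000
b = sin(180°) = 0

-1.0000 + 0i


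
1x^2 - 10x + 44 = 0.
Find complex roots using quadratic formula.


disc = (-10)^2 - 4*1*44 = 100 - 176 = -76
sqrt(|disc|) = sqrt(76) = 8.7178
Real part = 10/(2*1) = 5.0000
Imag part = 8.7178/(2*1) = 4.3589

5.0000 ± 4.3589i


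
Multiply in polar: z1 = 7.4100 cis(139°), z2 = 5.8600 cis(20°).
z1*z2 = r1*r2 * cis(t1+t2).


r = 7.4100 * 5.8600 = 43.4226
theta = 139° + 20° = 159° = 159° (mod 360)

43.4226 cis(159°)


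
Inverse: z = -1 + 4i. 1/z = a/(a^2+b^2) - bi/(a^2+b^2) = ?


|z|^2 = 1+16 = 17
1/z = (-1 - 4i)/17

1/z = -0.0588 - 0.2353i


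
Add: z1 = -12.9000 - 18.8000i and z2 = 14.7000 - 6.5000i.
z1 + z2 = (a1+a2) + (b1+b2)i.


Real: -12.9 + 14.7 = 1.8
Imag: -18.8 - 6.5 = -25.3

1.8000 - 25.3000i


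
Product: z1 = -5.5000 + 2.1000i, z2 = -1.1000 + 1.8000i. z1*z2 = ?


Real = -5.5*(-1.1) - 2.1*1.8 = 6.05 - 3.78 = 2.27
Imag = -5.5*1.8 - (1.1)*2.1 = -9.9 - (2.31) = -12.21

2.2700 - 12.2100i


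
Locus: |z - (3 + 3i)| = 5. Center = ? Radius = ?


|z - z0| = r is a circle with center z0 and radius r.
Center = (3, 3), radius = 5

Circle with center (3, 3) and radius 5


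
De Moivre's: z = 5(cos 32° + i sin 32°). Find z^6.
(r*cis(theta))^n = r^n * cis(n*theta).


r^6 = 5^6 = 15625
n*theta = 6*32° = 192° = 192° (mod 360)
a = 15625*cos(192°) = -15283.5563
b = 15625*sin(192°) = -3248.6202

15625 cis(192°) = -15283.5563 - 3248.6202i


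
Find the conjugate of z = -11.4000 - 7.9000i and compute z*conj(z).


z_bar = -11.4000 + 7.9000i
z*z_bar = (-11.4)^2 + (-7.9)^2 = 129.96 + 62.41 = 192.37

z_bar = -11.4000 + 7.9000i, z*z_bar = 192.37


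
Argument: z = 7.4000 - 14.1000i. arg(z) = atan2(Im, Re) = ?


Re = 7.4, Im = -14.1
arg = atan2(-14.1, 7.4) = -62.3085 degrees

arg(z) = -62.3085 degrees


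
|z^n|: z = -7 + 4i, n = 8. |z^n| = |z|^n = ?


|z| = sqrt(49+16) = sqrt(65) = 8.0623
|z^8| = |z|^8 = (sqrt(65))^8 = 65^4 = 17850625

|z^8| = 17850625


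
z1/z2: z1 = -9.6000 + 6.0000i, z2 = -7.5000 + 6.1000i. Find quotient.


Conjugate of z2 = -7.5000 - 6.1000i
Numerator: (-9.6000 + 6.0000i)(-7.5000 - 6.1000i) = 108.6000 + 13.5600i
Denominator: (-7.5)^2 + 6.1^2 = 93.46
Result = (108.6000 + 13.5600i)/93.46

1.1620 + 0.1451i


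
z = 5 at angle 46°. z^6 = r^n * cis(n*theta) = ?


r^6 = 5^6 = 15625
n*theta = 6*46° = 276° = 276° (mod 360)
a = 15625*cos(276°) = 1633.2572
b = 15625*sin(276°) = -15539.4046

15625 cis(276°) = 1633.2572 - 15539.4046i


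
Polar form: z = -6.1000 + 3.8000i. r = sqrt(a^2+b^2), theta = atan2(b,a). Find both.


r = sqrt(37.21+14.44) = sqrt(51.65) = 7.1868
theta = atan2(3.8, -6.1) = 148.0791 degrees

r = 7.1868, theta = 148.0791 degrees


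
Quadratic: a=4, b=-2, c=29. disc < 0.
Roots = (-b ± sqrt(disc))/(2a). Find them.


disc = (-2)^2 - 4*4*29 = 4 - 464 = -460
sqrt(|disc|) = sqrt(460) = 21.4476
Real part = 2/(2*4) = 0.2500
Imag part = 21.4476/(2*4) = 2.6810

0.2500 ± 2.6810i


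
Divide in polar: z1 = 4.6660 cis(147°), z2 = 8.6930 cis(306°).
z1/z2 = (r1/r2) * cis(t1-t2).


r = 4.6660 / 8.6930 = 0.5368
theta = 147° - 306° = -159° = 201° (mod 360)

0.5368 cis(201°)


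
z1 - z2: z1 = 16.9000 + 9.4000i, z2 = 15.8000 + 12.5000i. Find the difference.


Real: 16.9 - 15.8 = 1.1
Imag: 9.4 - 12.5 = -3.1

1.1000 - 3.1000i


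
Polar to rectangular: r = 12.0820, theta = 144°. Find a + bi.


a = 12.0820*cos(144°) = 12.0820*(-0.809017) = -9.7745
b = 12.0820*sin(144°) = 12.0820*0.587785 = 7.1016

-9.7745 + 7.1016i


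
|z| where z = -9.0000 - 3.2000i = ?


|z| = sqrt((-9)^2 + (-3.2)^2) = sqrt(81 + 10.24) = sqrt(91.24) = 9.5520

|z| = 9.5520


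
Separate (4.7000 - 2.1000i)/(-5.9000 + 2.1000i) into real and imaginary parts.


Multiply by conjugate: (4.7000 - 2.1000i)(-5.9000 - 2.1000i) / ((-5.9)^2 + 2.1^2)
Numerator real = 4.7*(-5.9) - (2.1)*2.1 = -32.14
Numerator imag = -2.1*(-5.9) - 4.7*2.1 = 2.52
Denominator = 39.22
Re(z) = -32.14/39.22 = -0.8195
Im(z) = 2.52/39.22 = 0.0643

Re(z) = -0.8195, Im(z) = 0.0643


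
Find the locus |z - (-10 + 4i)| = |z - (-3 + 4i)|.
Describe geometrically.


Equal distances means the locus is the perpendicular bisector of z1 and z2.
Midpoint = ((-10+(-3))/2, (4+4)/2) = (-6.5000, 4.0000)

Perpendicular bisector through (-6.5000, 4.0000)


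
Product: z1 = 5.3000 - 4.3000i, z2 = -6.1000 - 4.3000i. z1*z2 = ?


Real = 5.3*(-6.1) - (-4.3)*(-4.3) = -32.33 - 18.49 = -50.82
Imag = 5.3*(-4.3) - (6.1)*(-4.3) = -22.79 + 26.23 = 3.44

-50.8200 + 3.4400i


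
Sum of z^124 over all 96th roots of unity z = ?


The roots are w_k = w^k with w = e^(2*pi*i/96), and (w^k)^124 = (w^124)^k.
So S = 1 + u + u^2 + ... + u^(95) with u = w^124.
124 = 1*96 + 28, so 124 is not a multiple of 96: u = (w^96)^1 * w^28 = w^28 ≠ 1 (w is a primitive 96th root), while u^96 = (w^96)^124 = 1.
Geometric series: S = (1 - u^96)/(1 - u) = (1 - 1)/(1 - u) = 0

S = 0


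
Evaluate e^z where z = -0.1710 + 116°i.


e^-0.1710 = 0.8428
cos(116°) = -0.4384
sin(116°) = 0.8988
Real = 0.8428*(-0.4384) = -0.3695
Imag = 0.8428*0.8988 = 0.7575

-0.3695 + 0.7575i


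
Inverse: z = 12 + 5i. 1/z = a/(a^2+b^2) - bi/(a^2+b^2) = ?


|z|^2 = 144+25 = 169
1/z = (12 - 5i)/169

1/z = 0.0710 - 0.0296i


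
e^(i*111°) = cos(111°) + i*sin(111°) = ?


cos(111°) = -0.3584
sin(111°) = 0.9336

e^(i*111°) = -0.3584 + 0.9336i


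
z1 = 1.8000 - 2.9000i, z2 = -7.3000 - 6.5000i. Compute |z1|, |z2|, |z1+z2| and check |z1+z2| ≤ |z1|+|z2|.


|z1| = sqrt(1.8^2 + (-2.9)^2) = sqrt(11.65) = 3.4132
|z2| = sqrt((-7.3)^2 + (-6.5)^2) = sqrt(95.54) = 9.7745
z1+z2 = -5.5000 - 9.4000i
|z1+z2| = sqrt(118.61) = 10.8908
|z1|+|z2| = 3.4132 + 9.7745 = 13.1877

|z1+z2| = 10.8908 ≤ |z1|+|z2| = 13.1877 (verified)


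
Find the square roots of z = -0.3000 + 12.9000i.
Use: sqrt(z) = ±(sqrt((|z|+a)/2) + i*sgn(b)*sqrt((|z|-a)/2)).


|z| = sqrt(0.09+166.41) = 12.9035
sqrt((|z|+a)/2) = sqrt((12.9035+(-0.3))/2) = sqrt(6.3017) = 2.5103
sqrt((|z|-a)/2) = sqrt((12.9035-(-0.3))/2) = sqrt(6.6017) = 2.5694

±(2.5103 + 2.5694i) i.e. 2.5103 + 2.5694i and -2.5103 - 2.5694i


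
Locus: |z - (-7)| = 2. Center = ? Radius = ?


|z - z0| = r is a circle with center z0 and radius r.
Center = (-7, 0), radius = 2

Circle with center (-7, 0) and radius 2


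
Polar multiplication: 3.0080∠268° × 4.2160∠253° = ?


r = 3.0080 * 4.2160 = 12.6817
theta = 268° + 253° = 521° = 161° (mod 360)

12.6817 cis(161°)


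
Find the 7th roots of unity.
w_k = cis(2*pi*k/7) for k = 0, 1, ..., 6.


The 7th roots of unity are cis(360k/7°) for k=0..6
Angle step = 360/7 = 51.4286°
Primitive root: cis(51.4286°)
Primitive root = 0.6235 + 0.7818i

7 roots at angles: 0°, 51.4286°, 102.8571°, 154.2857°, 205.7143°, 257.1429°, 308.5714°


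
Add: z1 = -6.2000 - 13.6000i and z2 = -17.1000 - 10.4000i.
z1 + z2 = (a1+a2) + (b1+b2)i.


Real: -6.2 - 17.1 = -23.3
Imag: -13.6 - 10.4 = -24

-23.3000 - 24.0000i


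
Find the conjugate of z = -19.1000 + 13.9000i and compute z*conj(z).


z_bar = -19.1000 - 13.9000i
z*z_bar = (-19.1)^2 + 13.9^2 = 364.81 + 193.21 = 558.02

z_bar = -19.1000 - 13.9000i, z*z_bar = 558.02


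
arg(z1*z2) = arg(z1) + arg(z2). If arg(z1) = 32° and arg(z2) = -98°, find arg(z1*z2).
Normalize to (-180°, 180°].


arg(z1*z2) = 32° - 98° = -66°
Normalized to (-180°, 180°]: -66°

-66°


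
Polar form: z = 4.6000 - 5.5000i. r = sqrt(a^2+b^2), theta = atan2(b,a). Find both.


r = sqrt(21.16+30.25) = sqrt(51.41) = 7.1701
theta = atan2(-5.5, 4.6) = -50.0921 degrees

r = 7.1701, theta = -50.0921 degrees


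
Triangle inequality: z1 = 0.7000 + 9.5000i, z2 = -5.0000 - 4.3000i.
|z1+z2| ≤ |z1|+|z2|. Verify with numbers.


|z1| = sqrt(0.7^2 + 9.5^2) = sqrt(90.74) = 9.5258
|z2| = sqrt((-5)^2 + (-4.3)^2) = sqrt(43.49) = 6.5947
z1+z2 = -4.3000 + 5.2000i
|z1+z2| = sqrt(45.53) = 6.7476
|z1|+|z2| = 9.5258 + 6.5947 = 16.1205

|z1+z2| = 6.7476 ≤ |z1|+|z2| = 16.1205 (verified)


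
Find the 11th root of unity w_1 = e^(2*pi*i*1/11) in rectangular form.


Angle = 360*1/11 = 32.7273°
a = cos(32.7273°) = 0.8413
b = sin(32.7273°) = 0.5406

0.8413 + 0.5406i


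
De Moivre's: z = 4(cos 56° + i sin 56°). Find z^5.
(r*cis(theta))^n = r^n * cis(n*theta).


r^5 = 4^5 = 1024
n*theta = 5*56° = 280° = 280° (mod 360)
a = 1024*cos(280°) = 177.8157
b = 1024*sin(280°) = -1008.4431

1024 cis(280°) = 177.8157 - 1008.4431i


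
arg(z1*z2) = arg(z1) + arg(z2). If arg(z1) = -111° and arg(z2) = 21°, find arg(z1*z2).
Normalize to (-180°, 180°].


arg(z1*z2) = -111° + 21° = -90°
Normalized to (-180°, 180°]: -90°

-90°


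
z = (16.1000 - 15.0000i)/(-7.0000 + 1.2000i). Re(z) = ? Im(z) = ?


Multiply by conjugate: (16.1000 - 15.0000i)(-7.0000 - 1.2000i) / ((-7)^2 + 1.2^2)
Numerator real = 16.1*(-7) - (15)*1.2 = -130.7
Numerator imag = -15*(-7) - 16.1*1.2 = 85.68
Denominator = 50.44
Re(z) = -130.7/50.44 = -2.5912
Im(z) = 85.68/50.44 = 1.6987

Re(z) = -2.5912, Im(z) = 1.6987


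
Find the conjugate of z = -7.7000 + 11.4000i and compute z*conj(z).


z_bar = -7.7000 - 11.4000i
z*z_bar = (-7.7)^2 + 11.4^2 = 59.29 + 129.96 = 189.25

z_bar = -7.7000 - 11.4000i, z*z_bar = 189.25


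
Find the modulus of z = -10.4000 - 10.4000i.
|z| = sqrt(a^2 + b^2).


|z| = sqrt((-10.4)^2 + (-10.4)^2) = sqrt(108.16 + 108.16) = sqrt(216.32) = 14.7078

|z| = 14.7078


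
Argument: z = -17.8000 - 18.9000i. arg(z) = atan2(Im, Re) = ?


Re = -17.8, Im = -18.9
arg = atan2(-18.9, -17.8) = -133.2832 degrees

arg(z) = -133.2832 degrees


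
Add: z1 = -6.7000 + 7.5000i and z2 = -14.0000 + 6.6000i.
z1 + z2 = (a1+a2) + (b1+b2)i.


Real: -6.7 - 14 = -20.7
Imag: 7.5 + 6.6 = 14.1

-20.7000 + 14.1000i


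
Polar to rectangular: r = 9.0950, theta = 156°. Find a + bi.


a = 9.0950*cos(156°) = 9.0950*(-0.91355) = -8.3087
b = 9.0950*sin(156°) = 9.0950*0.40674 = 3.6993

-8.3087 + 3.6993i


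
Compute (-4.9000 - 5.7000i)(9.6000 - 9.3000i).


Real = -4.9*9.6 - (-5.7)*(-9.3) = -47.04 - 53.01 = -100.05
Imag = -4.9*(-9.3) + 9.6*(-5.7) = 45.57 - (54.72) = -9.15

-100.0500 - 9.1500i


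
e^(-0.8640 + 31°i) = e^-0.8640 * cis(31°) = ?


e^-0.8640 = 0.4215
cos(31°) = 0.8572
sin(31°) = 0.515
Real = 0.4215*0.8572 = 0.3613
Imag = 0.4215*0.515 = 0.2171

0.3613 + 0.2171i


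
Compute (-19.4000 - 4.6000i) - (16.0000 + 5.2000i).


Real: -19.4 - 16 = -35.4
Imag: -4.6 - 5.2 = -9.8

-35.4000 - 9.8000i


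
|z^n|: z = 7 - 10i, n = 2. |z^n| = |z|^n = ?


|z| = sqrt(49+100) = sqrt(149) = 12.2066
|z^2| = |z|^2 = (sqrt(149))^2 = 149

|z^2| = 149


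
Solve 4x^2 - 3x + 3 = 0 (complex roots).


disc = (-3)^2 - 4*4*3 = 9 - 48 = -39
sqrt(|disc|) = sqrt(39) = 6.2450
Real part = 3/(2*4) = 0.3750
Imag part = 6.2450/(2*4) = 0.7806

0.3750 ± 0.7806i


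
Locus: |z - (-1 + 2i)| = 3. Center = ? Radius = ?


|z - z0| = r is a circle with center z0 and radius r.
Center = (-1, 2), radius = 3

Circle with center (-1, 2) and radius 3


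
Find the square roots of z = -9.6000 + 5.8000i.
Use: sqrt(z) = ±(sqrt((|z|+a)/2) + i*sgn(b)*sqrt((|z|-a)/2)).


|z| = sqrt(92.16+33.64) = 11.2161
sqrt((|z|+a)/2) = sqrt((11.2161+(-9.6))/2) = sqrt(0.8080) = 0.8989
sqrt((|z|-a)/2) = sqrt((11.2161-(-9.6))/2) = sqrt(10.4080) = 3.2261

±(0.8989 + 3.2261i) i.e. 0.8989 + 3.2261i and -0.8989 - 3.2261i


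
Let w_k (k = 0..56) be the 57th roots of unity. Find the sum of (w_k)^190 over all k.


The roots are w_k = w^k with w = e^(2*pi*i/57), and (w^k)^190 = (w^190)^k.
So S = 1 + u + u^2 + ... + u^(56) with u = w^190.
190 = 3*57 + 19, so 190 is not a multiple of 57: u = (w^57)^3 * w^19 = w^19 ≠ 1 (w is a primitive 57th root), while u^57 = (w^57)^190 = 1.
Geometric series: S = (1 - u^57)/(1 - u) = (1 - 1)/(1 - u) = 0

S = 0


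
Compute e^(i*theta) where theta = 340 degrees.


cos(340°) = 0.9397
sin(340°) = -0.3420

e^(i*340°) = 0.9397 - 0.3420i


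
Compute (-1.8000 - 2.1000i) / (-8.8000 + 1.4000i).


Conjugate of z2 = -8.8000 - 1.4000i
Numerator: (-1.8000 - 2.1000i)(-8.8000 - 1.4000i) = 12.9000 + 21.0000i
Denominator: (-8.8)^2 + 1.4^2 = 79.4
Result = (12.9000 + 21.0000i)/79.4

0.1625 + 0.2645i


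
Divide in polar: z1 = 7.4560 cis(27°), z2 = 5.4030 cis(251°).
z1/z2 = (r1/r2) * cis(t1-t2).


r = 7.4560 / 5.4030 = 1.3800
theta = 27° - 251° = -224° = 136° (mod 360)

1.3800 cis(136°)


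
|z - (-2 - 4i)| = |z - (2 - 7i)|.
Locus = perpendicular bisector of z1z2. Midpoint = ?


Equal distances means the locus is the perpendicular bisector of z1 and z2.
Midpoint = ((-2+2)/2, (-4+(-7))/2) = (0, -5.5000)

Perpendicular bisector through (0, -5.5000)


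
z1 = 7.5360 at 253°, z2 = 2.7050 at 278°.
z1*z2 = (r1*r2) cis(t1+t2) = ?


r = 7.5360 * 2.7050 = 20.3849
theta = 253° + 278° = 531° = 171° (mod 360)

20.3849 cis(171°)


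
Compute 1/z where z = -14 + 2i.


|z|^2 = 196+4 = 200
1/z = (-14 - 2i)/200

1/z = -0.0700 - 0.0100i


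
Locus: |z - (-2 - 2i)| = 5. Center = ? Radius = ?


|z - z0| = r is a circle with center z0 and radius r.
Center = (-2, -2), radius = 5

Circle with center (-2, -2) and radius 5


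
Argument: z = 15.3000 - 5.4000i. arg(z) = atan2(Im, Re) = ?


Re = 15.3, Im = -5.4
arg = atan2(-5.4, 15.3) = -19.4400 degrees

arg(z) = -19.4400 degrees


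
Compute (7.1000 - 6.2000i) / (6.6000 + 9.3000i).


Conjugate of z2 = 6.6000 - 9.3000i
Numerator: (7.1000 - 6.2000i)(6.6000 - 9.3000i) = -10.8000 - 106.9500i
Denominator: 6.6^2 + 9.3^2 = 130.05
Result = (-10.8000 - 106.9500i)/130.05

-0.0830 - 0.8224i


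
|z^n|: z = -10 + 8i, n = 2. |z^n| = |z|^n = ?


|z| = sqrt(100+64) = sqrt(164) = 12.8062
|z^2| = |z|^2 = (sqrt(164))^2 = 164

|z^2| = 164


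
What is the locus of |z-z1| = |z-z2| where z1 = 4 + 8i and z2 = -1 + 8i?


Equal distances means the locus is the perpendicular bisector of z1 and z2.
Midpoint = ((4+(-1))/2, (8+8)/2) = (1.5000, 8.0000)

Perpendicular bisector through (1.5000, 8.0000)


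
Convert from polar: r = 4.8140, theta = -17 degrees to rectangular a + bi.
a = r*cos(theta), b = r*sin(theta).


a = 4.8140*cos(-17°) = 4.8140*0.956305 = 4.6037
b = 4.8140*sin(-17°) = 4.8140*(-0.29237) = -1.4075

4.6037 - 1.4075i


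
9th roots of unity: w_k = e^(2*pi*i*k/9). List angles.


The 9th roots of unity are cis(360k/9°) for k=0..8
Angle step = 360/9 = 40°
Primitive root: cis(40°)
Primitive root = 0.7660 + 0.6428i

9 roots at angles: 0°, 40°, 80°, 120°, 160°, 200°, 240°, 280°, 320°


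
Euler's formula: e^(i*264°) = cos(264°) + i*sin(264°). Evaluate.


cos(264°) = -0.1045
sin(264°) = -0.9945

e^(i*264°) = -0.1045 - 0.9945i


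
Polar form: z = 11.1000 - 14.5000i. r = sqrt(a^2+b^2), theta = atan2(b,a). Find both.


r = sqrt(123.21+210.25) = sqrt(333.46) = 18.2609
theta = atan2(-14.5, 11.1) = -52.5653 degrees

r = 18.2609, theta = -52.5653 degrees


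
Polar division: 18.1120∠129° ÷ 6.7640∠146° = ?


r = 18.1120 / 6.7640 = 2.6777
theta = 129° - 146° = -17° = 343° (mod 360)

2.6777 cis(343°)


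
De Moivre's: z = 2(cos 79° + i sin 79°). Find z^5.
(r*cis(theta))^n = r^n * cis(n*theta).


r^5 = 2^5 = 32
n*theta = 5*79° = 395° = 35° (mod 360)
a = 32*cos(35°) = 26.2129
b = 32*sin(35°) = 18.3544

32 cis(35°) = 26.2129 + 18.3544i


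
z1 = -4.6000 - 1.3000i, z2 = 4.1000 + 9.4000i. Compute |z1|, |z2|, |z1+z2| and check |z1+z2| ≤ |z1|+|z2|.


|z1| = sqrt((-4.6)^2 + (-1.3)^2) = sqrt(22.85) = 4.7802
|z2| = sqrt(4.1^2 + 9.4^2) = sqrt(105.17) = 10.2552
z1+z2 = -0.5000 + 8.1000i
|z1+z2| = sqrt(65.86) = 8.1154
|z1|+|z2| = 4.7802 + 10.2552 = 15.0354

|z1+z2| = 8.1154 ≤ |z1|+|z2| = 15.0354 (verified)


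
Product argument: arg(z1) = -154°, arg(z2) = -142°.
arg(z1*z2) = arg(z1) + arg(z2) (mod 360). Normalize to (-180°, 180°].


arg(z1*z2) = -154° - 142° = -296°
Normalized to (-180°, 180°]: 64°

64°


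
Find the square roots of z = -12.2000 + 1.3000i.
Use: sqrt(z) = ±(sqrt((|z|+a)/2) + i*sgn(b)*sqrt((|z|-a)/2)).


|z| = sqrt(148.84+1.69) = 12.2691
sqrt((|z|+a)/2) = sqrt((12.2691+(-12.2))/2) = sqrt(0.0345) = 0.1858
sqrt((|z|-a)/2) = sqrt((12.2691-(-12.2))/2) = sqrt(12.2345) = 3.4978

±(0.1858 + 3.4978i) i.e. 0.1858 + 3.4978i and -0.1858 - 3.4978i


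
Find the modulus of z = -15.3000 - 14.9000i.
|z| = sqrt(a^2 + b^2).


|z| = sqrt((-15.3)^2 + (-14.9)^2) = sqrt(234.09 + 222.01) = sqrt(456.1) = 21.3565

|z| = 21.3565


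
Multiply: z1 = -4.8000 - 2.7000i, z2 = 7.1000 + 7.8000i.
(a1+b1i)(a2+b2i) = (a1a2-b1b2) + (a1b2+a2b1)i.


Real = -4.8*7.1 - (-2.7)*7.8 = -34.08 - (-21.06) = -13.02
Imag = -4.8*7.8 + 7.1*(-2.7) = -37.44 - (19.17) = -56.61

-13.0200 - 56.6100i


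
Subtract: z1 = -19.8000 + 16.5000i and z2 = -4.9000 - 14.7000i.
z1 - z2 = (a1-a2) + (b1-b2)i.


Real: -19.8 + 4.9 = -14.9
Imag: 16.5 + 14.7 = 31.2

-14.9000 + 31.2000i


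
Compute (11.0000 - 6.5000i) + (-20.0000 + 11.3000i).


Real: 11 - 20 = -9
Imag: -6.5 + 11.3 = 4.8

-9.0000 + 4.8000i


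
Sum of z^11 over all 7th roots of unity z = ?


The roots are w_k = w^k with w = e^(2*pi*i/7), and (w^k)^11 = (w^11)^k.
So S = 1 + u + u^2 + ... + u^(6) with u = w^11.
11 = 1*7 + 4, so 11 is not a multiple of 7: u = (w^7)^1 * w^4 = w^4 ≠ 1 (w is a primitive 7th root), while u^7 = (w^7)^11 = 1.
Geometric series: S = (1 - u^7)/(1 - u) = (1 - 1)/(1 - u) = 0

S = 0


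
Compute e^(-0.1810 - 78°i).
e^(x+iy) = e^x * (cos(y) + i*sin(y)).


e^-0.1810 = 0.8344
cos(-78°) = 0.2079
sin(-78°) = -0.97815
Real = 0.8344*0.2079 = 0.1735
Imag = 0.8344*(-0.97815) = -0.8162

0.1735 - 0.8162i


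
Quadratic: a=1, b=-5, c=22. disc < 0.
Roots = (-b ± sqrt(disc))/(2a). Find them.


disc = (-5)^2 - 4*1*22 = 25 - 88 = -63
sqrt(|disc|) = sqrt(63) = 7.9373
Real part = 5/(2*1) = 2.5000
Imag part = 7.9373/(2*1) = 3.9686

2.5000 ± 3.9686i


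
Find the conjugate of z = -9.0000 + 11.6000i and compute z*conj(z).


z_bar = -9.0000 - 11.6000i
z*z_bar = (-9)^2 + 11.6^2 = 81 + 134.56 = 215.56

z_bar = -9.0000 - 11.6000i, z*z_bar = 215.56


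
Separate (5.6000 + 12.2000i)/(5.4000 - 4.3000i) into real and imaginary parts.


Multiply by conjugate: (5.6000 + 12.2000i)(5.4000 + 4.3000i) / (5.4^2 + (-4.3)^2)
Numerator real = 5.6*5.4 + 12.2*(-4.3) = -22.22
Numerator imag = 12.2*5.4 - 5.6*(-4.3) = 89.96
Denominator = 47.65
Re(z) = -22.22/47.65 = -0.4663
Im(z) = 89.96/47.65 = 1.8879

Re(z) = -0.4663, Im(z) = 1.8879


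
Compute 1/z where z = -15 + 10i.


|z|^2 = 225+100 = 325
1/z = (-15 - 10i)/325

1/z = -0.0462 - 0.0308i


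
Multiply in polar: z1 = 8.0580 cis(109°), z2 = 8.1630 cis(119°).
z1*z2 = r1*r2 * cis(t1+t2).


r = 8.0580 * 8.1630 = 65.7775
theta = 109° + 119° = 228° = 228° (mod 360)

65.7775 cis(228°)


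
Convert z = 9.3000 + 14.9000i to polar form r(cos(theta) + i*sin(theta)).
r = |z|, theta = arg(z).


r = sqrt(86.49+222.01) = sqrt(308.5) = 17.5642
theta = atan2(14.9, 9.3) = 58.0292 degrees

r = 17.5642, theta = 58.0292 degrees


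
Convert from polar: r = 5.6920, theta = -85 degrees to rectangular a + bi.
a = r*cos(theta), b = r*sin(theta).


a = 5.6920*cos(-85°) = 5.6920*0.08716 = 0.4961
b = 5.6920*sin(-85°) = 5.6920*(-0.99619) = -5.6703

0.4961 - 5.6703i


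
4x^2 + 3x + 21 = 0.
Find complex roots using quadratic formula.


disc = 3^2 - 4*4*21 = 9 - 336 = -327
sqrt(|disc|) = sqrt(327) = 18.0831
Real part = -3/(2*4) = -0.3750
Imag part = 18.0831/(2*4) = 2.2604

-0.3750 ± 2.2604i


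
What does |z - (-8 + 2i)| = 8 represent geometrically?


|z - z0| = r is a circle with center z0 and radius r.
Center = (-8, 2), radius = 8

Circle with center (-8, 2) and radius 8


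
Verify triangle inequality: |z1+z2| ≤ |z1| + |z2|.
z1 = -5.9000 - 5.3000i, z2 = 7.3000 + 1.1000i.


|z1| = sqrt((-5.9)^2 + (-5.3)^2) = sqrt(62.9) = 7.9310
|z2| = sqrt(7.3^2 + 1.1^2) = sqrt(54.5) = 7.3824
z1+z2 = 1.4000 - 4.2000i
|z1+z2| = sqrt(19.6) = 4.4272
|z1|+|z2| = 7.9310 + 7.3824 = 15.3134

|z1+z2| = 4.4272 ≤ |z1|+|z2| = 15.3134 (verified)


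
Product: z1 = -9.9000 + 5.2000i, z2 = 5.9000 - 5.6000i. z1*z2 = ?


Real = -9.9*5.9 - 5.2*(-5.6) = -58.41 - (-29.12) = -29.29
Imag = -9.9*(-5.6) + 5.9*5.2 = 55.44 + 30.68 = 86.12

-29.2900 + 86.1200i


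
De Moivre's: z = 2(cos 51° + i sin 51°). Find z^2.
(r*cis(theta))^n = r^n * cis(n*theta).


r^2 = 2^2 = 4
n*theta = 2*51° = 102° = 102° (mod 360)
a = 4*cos(102°) = -0.8316
b = 4*sin(102°) = 3.9126

4 cis(102°) = -0.8316 + 3.9126i


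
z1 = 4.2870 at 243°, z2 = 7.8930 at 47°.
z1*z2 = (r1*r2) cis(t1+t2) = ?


r = 4.2870 * 7.8930 = 33.8373
theta = 243° + 47° = 290° = 290° (mod 360)

33.8373 cis(290°)


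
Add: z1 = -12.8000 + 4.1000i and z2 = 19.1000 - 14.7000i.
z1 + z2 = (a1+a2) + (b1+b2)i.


Real: -12.8 + 19.1 = 6.3
Imag: 4.1 - 14.7 = -10.6

6.3000 - 10.6000i


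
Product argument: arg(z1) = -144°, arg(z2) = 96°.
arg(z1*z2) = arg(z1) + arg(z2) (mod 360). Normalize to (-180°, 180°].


arg(z1*z2) = -144° + 96° = -48°
Normalized to (-180°, 180°]: -48°

-48°


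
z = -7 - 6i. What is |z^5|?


|z| = sqrt(49+36) = sqrt(85) = 9.2195
|z^5| = |z|^5 = (sqrt(85))^5 = 85^2 * sqrt(85) = 7225*sqrt(85)

|z^5| = 7225*sqrt(85) ≈ 66611.2087


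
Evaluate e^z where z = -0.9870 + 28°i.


e^-0.9870 = 0.3727
cos(28°) = 0.8829
sin(28°) = 0.4695
Real = 0.3727*0.8829 = 0.3291
Imag = 0.3727*0.4695 = 0.1750

0.3291 + 0.1750i


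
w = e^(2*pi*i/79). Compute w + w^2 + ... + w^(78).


With w = e^(2*pi*i/79), all 79 of the 79th roots of unity w^0 = 1, w, ..., w^(78) sum to 0: 1 + w + ... + w^(78) = (1 - w^79)/(1 - w) = 0 since w^79 = 1, w ≠ 1.
Removing the root 1: w + w^2 + ... + w^(78) = 0 - 1 = -1

Sum = -1


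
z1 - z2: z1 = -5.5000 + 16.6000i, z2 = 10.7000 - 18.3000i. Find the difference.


Real: -5.5 - 10.7 = -16.2
Imag: 16.6 + 18.3 = 34.9

-16.2000 + 34.9000i


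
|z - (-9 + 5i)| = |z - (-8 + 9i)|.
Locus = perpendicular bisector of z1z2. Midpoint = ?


Equal distances means the locus is the perpendicular bisector of z1 and z2.
Midpoint = ((-9+(-8))/2, (5+9)/2) = (-8.5000, 7.0000)

Perpendicular bisector through (-8.5000, 7.0000)


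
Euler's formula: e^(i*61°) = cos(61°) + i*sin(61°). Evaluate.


cos(61°) = 0.4848
sin(61°) = 0.8746

e^(i*61°) = 0.4848 + 0.8746i


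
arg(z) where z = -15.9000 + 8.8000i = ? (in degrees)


Re = -15.9, Im = 8.8
arg = atan2(8.8, -15.9) = 151.0373 degrees

arg(z) = 151.0373 degrees


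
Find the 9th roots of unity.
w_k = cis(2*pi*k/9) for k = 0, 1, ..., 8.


The 9th roots of unity are cis(360k/9°) for k=0..8
Angle step = 360/9 = 40°
Primitive root: cis(40°)
Primitive root = 0.7660 + 0.6428i

9 roots at angles: 0°, 40°, 80°, 120°, 160°, 200°, 240°, 280°, 320°


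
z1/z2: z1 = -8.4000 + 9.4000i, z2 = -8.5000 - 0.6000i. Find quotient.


Conjugate of z2 = -8.5000 + 0.6000i
Numerator: (-8.4000 + 9.4000i)(-8.5000 + 0.6000i) = 65.7600 - 84.9400i
Denominator: (-8.5)^2 + (-0.6)^2 = 72.61
Result = (65.7600 - 84.9400i)/72.61

0.9057 - 1.1698i


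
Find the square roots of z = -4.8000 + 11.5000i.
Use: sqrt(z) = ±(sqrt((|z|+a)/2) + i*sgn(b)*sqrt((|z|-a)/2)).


|z| = sqrt(23.04+132.25) = 12.4615
sqrt((|z|+a)/2) = sqrt((12.4615+(-4.8))/2) = sqrt(3.8308) = 1.9572
sqrt((|z|-a)/2) = sqrt((12.4615-(-4.8))/2) = sqrt(8.6308) = 2.9378

±(1.9572 + 2.9378i) i.e. 1.9572 + 2.9378i and -1.9572 - 2.9378i


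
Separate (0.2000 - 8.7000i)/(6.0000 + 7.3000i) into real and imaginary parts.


Multiply by conjugate: (0.2000 - 8.7000i)(6.0000 - 7.3000i) / (6^2 + 7.3^2)
Numerator real = 0.2*6 - (8.7)*7.3 = -62.31
Numerator imag = -8.7*6 - 0.2*7.3 = -53.66
Denominator = 89.29
Re(z) = -62.31/89.29 = -0.6978
Im(z) = -53.66/89.29 = -0.6010

Re(z) = -0.6978, Im(z) = -0.6010


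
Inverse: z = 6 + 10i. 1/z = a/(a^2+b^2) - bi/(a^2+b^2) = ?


|z|^2 = 36+100 = 136
1/z = (6 - 10i)/136

1/z = 0.0441 - 0.0735i


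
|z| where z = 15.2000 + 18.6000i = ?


|z| = sqrt(15.2^2 + 18.6^2) = sqrt(231.04 + 345.96) = sqrt(577) = 24.0208

|z| = 24.0208


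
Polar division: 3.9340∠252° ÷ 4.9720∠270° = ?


r = 3.9340 / 4.9720 = 0.7912
theta = 252° - 270° = -18° = 342° (mod 360)

0.7912 cis(342°)


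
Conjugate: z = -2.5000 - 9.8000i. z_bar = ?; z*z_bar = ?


z_bar = -2.5000 + 9.8000i
z*z_bar = (-2.5)^2 + (-9.8)^2 = 6.25 + 96.04 = 102.29

z_bar = -2.5000 + 9.8000i, z*z_bar = 102.29


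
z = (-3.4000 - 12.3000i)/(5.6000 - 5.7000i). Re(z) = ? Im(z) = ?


Multiply by conjugate: (-3.4000 - 12.3000i)(5.6000 + 5.7000i) / (5.6^2 + (-5.7)^2)
Numerator real = -3.4*5.6 - (12.3)*(-5.7) = 51.07
Numerator imag = -12.3*5.6 - (-3.4)*(-5.7) = -88.26
Denominator = 63.85
Re(z) = 51.07/63.85 = 0.7998
Im(z) = -88.26/63.85 = -1.3823

Re(z) = 0.7998, Im(z) = -1.3823


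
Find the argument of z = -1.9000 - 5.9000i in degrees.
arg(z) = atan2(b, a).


Re = -1.9, Im = -5.9
arg = atan2(-5.9, -1.9) = -107.8503 degrees

arg(z) = -107.8503 degrees


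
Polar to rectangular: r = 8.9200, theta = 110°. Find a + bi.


a = 8.9200*cos(110°) = 8.9200*(-0.34202) = -3.0508
b = 8.9200*sin(110°) = 8.9200*0.9397 = 8.3821

-3.0508 + 8.3821i


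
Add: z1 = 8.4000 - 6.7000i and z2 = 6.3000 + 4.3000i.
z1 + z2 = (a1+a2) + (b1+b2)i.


Real: 8.4 + 6.3 = 14.7
Imag: -6.7 + 4.3 = -2.4

14.7000 - 2.4000i


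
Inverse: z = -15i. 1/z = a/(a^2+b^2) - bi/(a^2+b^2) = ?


|z|^2 = 0+225 = 225
1/z = (0 + 15i)/225

1/z = 0 + 0.0667i


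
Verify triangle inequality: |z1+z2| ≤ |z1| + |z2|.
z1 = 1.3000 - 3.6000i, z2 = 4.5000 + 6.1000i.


|z1| = sqrt(1.3^2 + (-3.6)^2) = sqrt(14.65) = 3.8275
|z2| = sqrt(4.5^2 + 6.1^2) = sqrt(57.46) = 7.5802
z1+z2 = 5.8000 + 2.5000i
|z1+z2| = sqrt(39.89) = 6.3159
|z1|+|z2| = 3.8275 + 7.5802 = 11.4077

|z1+z2| = 6.3159 ≤ |z1|+|z2| = 11.4077 (verified)


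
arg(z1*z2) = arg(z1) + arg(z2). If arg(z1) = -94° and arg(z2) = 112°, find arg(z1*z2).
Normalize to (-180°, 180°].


arg(z1*z2) = -94° + 112° = 18°
Normalized to (-180°, 180°]: 18°

18°


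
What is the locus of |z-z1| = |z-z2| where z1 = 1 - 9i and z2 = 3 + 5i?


Equal distances means the locus is the perpendicular bisector of z1 and z2.
Midpoint = ((1+3)/2, (-9+5)/2) = (2.0000, -2.0000)

Perpendicular bisector through (2.0000, -2.0000)


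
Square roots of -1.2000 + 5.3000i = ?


|z| = sqrt(1.44+28.09) = 5.4342
sqrt((|z|+a)/2) = sqrt((5.4342+(-1.2))/2) = sqrt(2.1171) = 1.4550
sqrt((|z|-a)/2) = sqrt((5.4342-(-1.2))/2) = sqrt(3.3171) = 1.8213

±(1.4550 + 1.8213i) i.e. 1.4550 + 1.8213i and -1.4550 - 1.8213i


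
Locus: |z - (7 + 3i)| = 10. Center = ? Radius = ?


|z - z0| = r is a circle with center z0 and radius r.
Center = (7, 3), radius = 10

Circle with center (7, 3) and radius 10


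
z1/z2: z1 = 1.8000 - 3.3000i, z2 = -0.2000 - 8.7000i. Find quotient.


Conjugate of z2 = -0.2000 + 8.7000i
Numerator: (1.8000 - 3.3000i)(-0.2000 + 8.7000i) = 28.3500 + 16.3200i
Denominator: (-0.2)^2 + (-8.7)^2 = 75.73
Result = (28.3500 + 16.3200i)/75.73

0.3744 + 0.2155i


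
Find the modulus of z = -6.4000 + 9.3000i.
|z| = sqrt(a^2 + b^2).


|z| = sqrt((-6.4)^2 + 9.3^2) = sqrt(40.96 + 86.49) = sqrt(127.45) = 11.2894

|z| = 11.2894


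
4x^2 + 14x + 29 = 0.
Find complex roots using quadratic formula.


disc = 14^2 - 4*4*29 = 196 - 464 = -268
sqrt(|disc|) = sqrt(268) = 16.3707
Real part = -14/(2*4) = -1.7500
Imag part = 16.3707/(2*4) = 2.0463

-1.7500 ± 2.0463i


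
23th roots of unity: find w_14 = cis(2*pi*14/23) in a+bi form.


Angle = 360*14/23 = 219.1304°
a = cos(219.1304°) = -0.7757
b = sin(219.1304°) = -0.6311

-0.7757 - 0.6311i


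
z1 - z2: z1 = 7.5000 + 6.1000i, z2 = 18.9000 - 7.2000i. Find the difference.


Real: 7.5 - 18.9 = -11.4
Imag: 6.1 + 7.2 = 13.3

-11.4000 + 13.3000i


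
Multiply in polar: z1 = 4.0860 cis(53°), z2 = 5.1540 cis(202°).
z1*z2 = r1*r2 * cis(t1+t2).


r = 4.0860 * 5.1540 = 21.0592
theta = 53° + 202° = 255° = 255° (mod 360)

21.0592 cis(255°)


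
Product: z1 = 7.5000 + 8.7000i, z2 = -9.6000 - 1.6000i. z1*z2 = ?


Real = 7.5*(-9.6) - 8.7*(-1.6) = -72 - (-13.92) = -58.08
Imag = 7.5*(-1.6) - (9.6)*8.7 = -12 - (83.52) = -95.52

-58.0800 - 95.5200i


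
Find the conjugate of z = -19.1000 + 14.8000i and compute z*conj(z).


z_bar = -19.1000 - 14.8000i
z*z_bar = (-19.1)^2 + 14.8^2 = 364.81 + 219.04 = 583.85

z_bar = -19.1000 - 14.8000i, z*z_bar = 583.85


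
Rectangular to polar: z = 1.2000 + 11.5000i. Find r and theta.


r = sqrt(1.44+132.25) = sqrt(133.69) = 11.5624
theta = atan2(11.5, 1.2) = 84.0429 degrees

r = 11.5624, theta = 84.0429 degrees


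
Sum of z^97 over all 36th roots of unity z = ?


The roots are w_k = w^k with w = e^(2*pi*i/36), and (w^k)^97 = (w^97)^k.
So S = 1 + u + u^2 + ... + u^(35) with u = w^97.
97 = 2*36 + 25, so 97 is not a multiple of 36: u = (w^36)^2 * w^25 = w^25 ≠ 1 (w is a primitive 36th root), while u^36 = (w^36)^97 = 1.
Geometric series: S = (1 - u^36)/(1 - u) = (1 - 1)/(1 - u) = 0

S = 0


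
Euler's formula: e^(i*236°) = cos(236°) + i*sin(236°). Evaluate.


cos(236°) = -0.5592
sin(236°) = -0.8290

e^(i*236°) = -0.5592 - 0.8290i


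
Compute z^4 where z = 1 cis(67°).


r^4 = 1^4 = 1
n*theta = 4*67° = 268° = 268° (mod 360)
a = 1*cos(268°) = -0.0349
b = 1*sin(268°) = -0.9994

1 cis(268°) = -0.0349 - 0.9994i


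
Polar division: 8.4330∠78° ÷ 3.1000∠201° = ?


r = 8.4330 / 3.1000 = 2.7203
theta = 78° - 201° = -123° = 237° (mod 360)

2.7203 cis(237°)


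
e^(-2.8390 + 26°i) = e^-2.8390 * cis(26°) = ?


e^-2.8390 = 0.0585
cos(26°) = 0.8988
sin(26°) = 0.4384
Real = 0.0585*0.8988 = 0.0526
Imag = 0.0585*0.4384 = 0.0256

0.0526 + 0.0256i


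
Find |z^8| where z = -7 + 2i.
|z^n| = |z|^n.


|z| = sqrt(49+4) = sqrt(53) = 7.2801
|z^8| = |z|^8 = (sqrt(53))^8 = 53^4 = 7890481

|z^8| = 7890481


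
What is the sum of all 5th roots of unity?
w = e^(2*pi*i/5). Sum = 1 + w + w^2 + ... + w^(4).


The sum of all 5th roots of unity is 0.
Geometric series: (1 - w^5)/(1 - w) = (1-1)/(1-w) = 0 since w^5 = 1, w ≠ 1.
Alternatively: coefficient of z^4 in z^5 - 1 is 0.

0


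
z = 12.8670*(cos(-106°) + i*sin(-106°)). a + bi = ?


a = 12.8670*cos(-106°) = 12.8670*(-0.275637) = -3.5466
b = 12.8670*sin(-106°) = 12.8670*(-0.961262) = -12.3686

-3.5466 - 12.3686i
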